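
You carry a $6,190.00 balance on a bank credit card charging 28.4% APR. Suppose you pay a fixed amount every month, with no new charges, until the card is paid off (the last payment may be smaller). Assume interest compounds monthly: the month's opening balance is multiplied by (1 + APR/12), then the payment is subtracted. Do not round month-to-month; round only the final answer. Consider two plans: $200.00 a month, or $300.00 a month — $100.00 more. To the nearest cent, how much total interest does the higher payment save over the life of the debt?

Monthly rate r = 28.4%/12 = 2.36667% = 0.0236667.
At $200.00/mo: n = ⌈−ln(1 − rB₀/P)/ln(1+r)⌉ = 57 payments (last $74.76); total interest = total paid − $6,190.00 = $5,084.76.
At $300.00/mo: 29 payments (last $194.64); total interest $2,404.64.
Interest saved = $5,084.76 − $2,404.64 = $2,680.12.

$2,680.12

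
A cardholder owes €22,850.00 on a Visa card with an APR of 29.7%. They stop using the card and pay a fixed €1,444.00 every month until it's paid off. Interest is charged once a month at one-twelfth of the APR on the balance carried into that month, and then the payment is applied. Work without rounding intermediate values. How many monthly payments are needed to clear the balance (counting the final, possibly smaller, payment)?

21 payments

Monthly rate r = 29.7%/12 = 2.475% = 0.02475.
Recurrence: B ← B·(1+r) − €1,444.00.
Month 1: interest €565.54; balance after payment €21,971.54.
Month 2: interest €543.80; balance after payment €21,071.33.
Closed form: n = −ln(1 − rB₀/P)/ln(1+r) = −ln(0.60835)/ln(1.02475) ≈ 20.328, so the balance reaches zero during payment 21.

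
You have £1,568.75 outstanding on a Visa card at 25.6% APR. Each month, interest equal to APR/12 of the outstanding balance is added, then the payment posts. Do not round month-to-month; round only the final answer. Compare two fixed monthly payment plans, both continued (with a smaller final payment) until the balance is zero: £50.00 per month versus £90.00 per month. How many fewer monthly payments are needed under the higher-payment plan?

Monthly rate r = 25.6%/12 = 2.13333% = 0.0213333.
At £50.00/mo: n = ⌈−ln(1 − rB₀/P)/ln(1+r)⌉ = 53 payments (last £21.40); total interest = total paid − £1,568.75 = £1,052.65.
At £90.00/mo: 23 payments (last £2.51); total interest £413.76.
Payments saved = 53 − 23 = 30.

30 fewer payments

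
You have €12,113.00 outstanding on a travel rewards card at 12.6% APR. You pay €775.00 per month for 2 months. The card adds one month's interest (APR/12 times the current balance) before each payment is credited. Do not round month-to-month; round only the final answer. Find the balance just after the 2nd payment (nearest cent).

€10,810.57

Monthly rate r = 12.6%/12 = 1.05% = 0.0105.
Each month: B ← B·(1+r) − €775.00.
Month 1: interest €127.19; balance after payment €11,465.19.
Month 2: interest €120.38; balance after payment €10,810.57.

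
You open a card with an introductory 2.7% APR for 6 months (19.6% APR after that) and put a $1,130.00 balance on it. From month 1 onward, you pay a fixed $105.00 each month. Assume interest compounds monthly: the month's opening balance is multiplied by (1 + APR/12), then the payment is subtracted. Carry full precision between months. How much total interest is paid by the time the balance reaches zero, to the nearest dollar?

$38

Promo months 1–6 at r₀ = 2.7%/12 = 0.00225; months 7+ at r₁ = 19.6%/12 = 0.0163333.
After month 6: iterate B ← B·(1+r₀) − $105.00 for 6 months → $511.79.
Then at r₁ with $105.00/mo: n₂ = −ln(1 − r₁·B/P)/ln(1+r₁) ≈ 5.12 → 6 more payments.
Total paid = 11·$105.00 + $12.74 = $1,167.74; interest = $1,167.74 − $1,130.00 = $37.74.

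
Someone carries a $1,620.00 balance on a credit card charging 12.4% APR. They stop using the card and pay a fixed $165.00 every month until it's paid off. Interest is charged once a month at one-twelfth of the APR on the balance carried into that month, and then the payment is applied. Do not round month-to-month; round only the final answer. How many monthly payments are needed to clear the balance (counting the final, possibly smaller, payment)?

Monthly rate r = 12.4%/12 = 1.03333% = 0.0103333.
Recurrence: B ← B·(1+r) − $165.00.
Month 1: interest $16.74; balance after payment $1,471.74.
Month 2: interest $15.21; balance after payment $1,321.95.
Closed form: n = −ln(1 − rB₀/P)/ln(1+r) = −ln(0.89855)/ln(1.01033) ≈ 10.406, so the balance reaches zero during payment 11.

11 months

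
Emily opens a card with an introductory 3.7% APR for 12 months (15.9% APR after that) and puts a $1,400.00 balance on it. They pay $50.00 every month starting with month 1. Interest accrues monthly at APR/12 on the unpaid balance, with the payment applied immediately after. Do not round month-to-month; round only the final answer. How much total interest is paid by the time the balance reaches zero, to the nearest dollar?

$160

Promo months 1–12 at r₀ = 3.7%/12 = 0.00308333; months 13+ at r₁ = 15.9%/12 = 0.01325.
After month 12: iterate B ← B·(1+r₀) − $50.00 for 12 months → $842.41.
Then at r₁ with $50.00/mo: n₂ = −ln(1 − r₁·B/P)/ln(1+r₁) ≈ 19.19 → 20 more payments.
Total paid = 31·$50.00 + $9.64 = $1,559.64; interest = $1,559.64 − $1,400.00 = $159.64.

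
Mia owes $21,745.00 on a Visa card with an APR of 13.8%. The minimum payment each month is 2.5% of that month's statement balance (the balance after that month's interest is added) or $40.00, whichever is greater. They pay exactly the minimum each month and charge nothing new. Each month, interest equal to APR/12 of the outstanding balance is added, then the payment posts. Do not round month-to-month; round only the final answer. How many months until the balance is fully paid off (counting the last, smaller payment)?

Monthly rate r = 13.8%/12 = 1.15% = 0.0115.
While 2.5% of the post-interest balance exceeds $40.00, each month B ← (B·(1+r))·(1 − 0.025), i.e. B shrinks by the factor (1+r)·0.975 = 0.98621.
This holds for months 1–189. Entering month 190 the balance is $1,576.83; 2.5% of the post-interest balance is now below $40.00, so the flat $40.00 minimum applies from here.
From month 190 a fixed $40.00 at rate r clears $1,576.83 in 53 more payments. Total: 189 + 53 = 242 months.

242 months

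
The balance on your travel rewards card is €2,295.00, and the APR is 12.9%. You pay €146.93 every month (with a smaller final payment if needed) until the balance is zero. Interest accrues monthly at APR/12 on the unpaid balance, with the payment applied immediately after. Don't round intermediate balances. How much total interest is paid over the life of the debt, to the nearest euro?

€231

Monthly rate r = 12.9%/12 = 1.075% = 0.01075.
Payoff takes n = ⌈−ln(1 − rB₀/P)/ln(1+r)⌉ = ⌈17.191⌉ = 18 payments; the last is €28.18.
Total paid = 17·€146.93 + €28.18 = €2,525.99.
Total interest = total paid − principal = €2,525.99 − €2,295.00 = €230.99.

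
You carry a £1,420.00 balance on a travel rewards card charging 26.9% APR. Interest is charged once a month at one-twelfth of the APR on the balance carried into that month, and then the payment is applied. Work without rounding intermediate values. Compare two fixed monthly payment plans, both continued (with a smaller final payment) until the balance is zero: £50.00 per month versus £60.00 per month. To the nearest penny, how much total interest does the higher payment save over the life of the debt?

Monthly rate r = 26.9%/12 = 2.24167% = 0.0224167.
At £50.00/mo: n = ⌈−ln(1 − rB₀/P)/ln(1+r)⌉ = 46 payments (last £33.35); total interest = total paid − £1,420.00 = £863.35.
At £60.00/mo: 35 payments (last £6.55); total interest £626.55.
Interest saved = £863.35 − £626.55 = £236.80.

£236.80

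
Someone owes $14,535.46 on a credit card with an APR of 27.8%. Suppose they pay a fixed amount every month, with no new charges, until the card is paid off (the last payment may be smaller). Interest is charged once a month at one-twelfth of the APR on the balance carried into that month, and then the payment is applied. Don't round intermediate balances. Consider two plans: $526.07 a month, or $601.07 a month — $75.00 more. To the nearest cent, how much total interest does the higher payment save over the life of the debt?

$1,914.22

Monthly rate r = 27.8%/12 = 2.31667% = 0.0231667.
At $526.07/mo: n = ⌈−ln(1 − rB₀/P)/ln(1+r)⌉ = 45 payments (last $328.23); total interest = total paid − $14,535.46 = $8,939.85.
At $601.07/mo: 36 payments (last $523.64); total interest $7,025.63.
Interest saved = $8,939.85 − $7,025.63 = $1,914.22.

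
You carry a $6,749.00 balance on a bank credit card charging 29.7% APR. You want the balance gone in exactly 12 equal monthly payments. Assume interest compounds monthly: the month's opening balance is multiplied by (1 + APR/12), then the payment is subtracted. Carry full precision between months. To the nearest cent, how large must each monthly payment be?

$656.95

Monthly rate r = 29.7%/12 = 2.475% = 0.02475.
Level-payment amortization: P = B₀·r / (1 − (1+r)^(−n)) = 6749.00·0.02475 / (1 − 1.02475^(−12)).
Denominator 1 − (1+r)^(−12) = 0.2542644.
P = 167.038 / 0.2542644 ≈ 656.95.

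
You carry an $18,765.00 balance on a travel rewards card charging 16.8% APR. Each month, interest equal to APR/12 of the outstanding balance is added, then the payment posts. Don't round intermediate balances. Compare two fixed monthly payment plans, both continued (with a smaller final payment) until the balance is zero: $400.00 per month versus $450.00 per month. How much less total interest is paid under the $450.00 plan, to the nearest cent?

$2,393.98

Monthly rate r = 16.8%/12 = 1.4% = 0.014.
At $400.00/mo: n = ⌈−ln(1 − rB₀/P)/ln(1+r)⌉ = 77 payments (last $366.99); total interest = total paid − $18,765.00 = $12,001.99.
At $450.00/mo: 64 payments (last $23.01); total interest $9,608.01.
Interest saved = $12,001.99 − $9,608.01 = $2,393.98.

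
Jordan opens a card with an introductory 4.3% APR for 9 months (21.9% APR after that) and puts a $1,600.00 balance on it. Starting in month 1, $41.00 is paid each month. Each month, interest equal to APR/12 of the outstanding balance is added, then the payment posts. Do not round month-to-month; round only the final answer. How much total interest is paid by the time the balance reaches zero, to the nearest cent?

$676.44

Promo months 1–9 at r₀ = 4.3%/12 = 0.00358333; months 10+ at r₁ = 21.9%/12 = 0.01825.
After month 9: iterate B ← B·(1+r₀) − $41.00 for 9 months → $1,278.01.
Then at r₁ with $41.00/mo: n₂ = −ln(1 − r₁·B/P)/ln(1+r₁) ≈ 46.52 → 47 more payments.
Total paid = 55·$41.00 + $21.44 = $2,276.44; interest = $2,276.44 − $1,600.00 = $676.44.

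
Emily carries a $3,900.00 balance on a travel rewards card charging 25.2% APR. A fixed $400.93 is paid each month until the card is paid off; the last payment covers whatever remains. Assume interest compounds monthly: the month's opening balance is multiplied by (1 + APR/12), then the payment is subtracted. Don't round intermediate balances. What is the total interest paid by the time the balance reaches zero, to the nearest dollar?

$508

Monthly rate r = 25.2%/12 = 2.1% = 0.021.
Payoff takes n = ⌈−ln(1 − rB₀/P)/ln(1+r)⌉ = ⌈10.995⌉ = 11 payments; the last is $398.90.
Total paid = 10·$400.93 + $398.90 = $4,408.20.
Total interest = total paid − principal = $4,408.20 − $3,900.00 = $508.20.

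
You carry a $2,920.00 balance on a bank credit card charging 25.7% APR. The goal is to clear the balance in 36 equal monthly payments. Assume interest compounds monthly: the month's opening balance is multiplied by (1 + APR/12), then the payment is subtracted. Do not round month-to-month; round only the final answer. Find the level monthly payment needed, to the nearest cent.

Monthly rate r = 25.7%/12 = 2.14167% = 0.0214167.
Level-payment amortization: P = B₀·r / (1 − (1+r)^(−n)) = 2920.00·0.0214167 / (1 − 1.02142^(−36)).
Denominator 1 − (1+r)^(−36) = 0.533669138.
P = 62.5367 / 0.533669138 ≈ 117.18.

$117.18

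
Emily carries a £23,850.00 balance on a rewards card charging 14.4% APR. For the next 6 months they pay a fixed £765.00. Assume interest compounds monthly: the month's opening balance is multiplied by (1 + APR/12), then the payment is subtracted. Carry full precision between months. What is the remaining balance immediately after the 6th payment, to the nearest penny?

£20,889.62

Monthly rate r = 14.4%/12 = 1.2% = 0.012.
Each month: B ← B·(1+r) − £765.00.
Month 1: interest £286.20; balance after payment £23,371.20.
Month 2: interest £280.45; balance after payment £22,886.65.
Month 3: interest £274.64; balance after payment £22,396.29.
Month 4: interest £268.76; balance after payment £21,900.05.
Month 5: interest £262.80; balance after payment £21,397.85.
Month 6: interest £256.77; balance after payment £20,889.62.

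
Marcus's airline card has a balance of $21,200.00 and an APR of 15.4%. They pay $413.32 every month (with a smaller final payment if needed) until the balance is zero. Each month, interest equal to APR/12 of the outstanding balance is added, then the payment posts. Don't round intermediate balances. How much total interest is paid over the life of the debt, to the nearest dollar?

$13,601

Monthly rate r = 15.4%/12 = 1.28333% = 0.0128333.
Payoff takes n = ⌈−ln(1 − rB₀/P)/ln(1+r)⌉ = ⌈84.198⌉ = 85 payments; the last is $82.28.
Total paid = 84·$413.32 + $82.28 = $34,801.16.
Total interest = total paid − principal = $34,801.16 − $21,200.00 = $13,601.16.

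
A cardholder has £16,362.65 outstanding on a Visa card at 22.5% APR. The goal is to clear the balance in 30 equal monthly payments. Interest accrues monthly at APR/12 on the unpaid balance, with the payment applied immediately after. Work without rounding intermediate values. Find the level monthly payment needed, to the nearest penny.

£718.09

Monthly rate r = 22.5%/12 = 1.875% = 0.01875.
Level-payment amortization: P = B₀·r / (1 − (1+r)^(−n)) = 16362.65·0.01875 / (1 − 1.01875^(−30)).
Denominator 1 − (1+r)^(−30) = 0.427241758.
P = 306.8 / 0.427241758 ≈ 718.09.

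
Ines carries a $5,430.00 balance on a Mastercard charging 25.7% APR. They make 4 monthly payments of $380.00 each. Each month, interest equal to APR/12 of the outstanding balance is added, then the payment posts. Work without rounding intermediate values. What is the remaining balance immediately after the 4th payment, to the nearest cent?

$4,340.80

Monthly rate r = 25.7%/12 = 2.14167% = 0.0214167.
Each month: B ← B·(1+r) − $380.00.
Month 1: interest $116.29; balance after payment $5,166.29.
Month 2: interest $110.64; balance after payment $4,896.94.
Month 3: interest $104.88; balance after payment $4,621.81.
Month 4: interest $98.98; balance after payment $4,340.80.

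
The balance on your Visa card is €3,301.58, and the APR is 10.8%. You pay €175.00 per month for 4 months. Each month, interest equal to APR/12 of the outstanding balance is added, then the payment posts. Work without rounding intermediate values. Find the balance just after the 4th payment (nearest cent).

Monthly rate r = 10.8%/12 = 0.9% = 0.009.
Each month: B ← B·(1+r) − €175.00.
Month 1: interest €29.71; balance after payment €3,156.29.
Month 2: interest €28.41; balance after payment €3,009.70.
Month 3: interest €27.09; balance after payment €2,861.79.
Month 4: interest €25.76; balance after payment €2,712.54.

€2,712.54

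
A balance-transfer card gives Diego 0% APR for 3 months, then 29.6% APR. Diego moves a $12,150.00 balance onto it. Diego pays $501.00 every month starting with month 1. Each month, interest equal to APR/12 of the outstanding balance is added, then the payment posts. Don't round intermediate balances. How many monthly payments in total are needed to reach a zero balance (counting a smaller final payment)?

34 months

Promo months 1–3 at r₀ = 0%/12 = 0; months 4+ at r₁ = 29.6%/12 = 0.0246667.
After month 3 (no interest yet): B = $12,150.00 − 3·$501.00 = $10,647.00.
Then at r₁ with $501.00/mo: n₂ = −ln(1 − r₁·B/P)/ln(1+r₁) ≈ 30.48 → 31 more payments.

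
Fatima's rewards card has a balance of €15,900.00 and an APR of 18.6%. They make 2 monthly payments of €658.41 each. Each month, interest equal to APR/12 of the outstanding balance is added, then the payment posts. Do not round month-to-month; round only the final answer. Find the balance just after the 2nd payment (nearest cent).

€15,069.69

Monthly rate r = 18.6%/12 = 1.55% = 0.0155.
Each month: B ← B·(1+r) − €658.41.
Month 1: interest €246.45; balance after payment €15,488.04.
Month 2: interest €240.06; balance after payment €15,069.69.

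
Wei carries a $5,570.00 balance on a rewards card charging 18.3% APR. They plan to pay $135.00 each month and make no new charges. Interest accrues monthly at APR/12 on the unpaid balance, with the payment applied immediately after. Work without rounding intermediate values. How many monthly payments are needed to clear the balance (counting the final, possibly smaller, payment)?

66 payments

Monthly rate r = 18.3%/12 = 1.525% = 0.01525.
Recurrence: B ← B·(1+r) − $135.00.
Month 1: interest $84.94; balance after payment $5,519.94.
Month 2: interest $84.18; balance after payment $5,469.12.
Closed form: n = −ln(1 − rB₀/P)/ln(1+r) = −ln(0.3708)/ln(1.01525) ≈ 65.551, so the balance reaches zero during payment 66.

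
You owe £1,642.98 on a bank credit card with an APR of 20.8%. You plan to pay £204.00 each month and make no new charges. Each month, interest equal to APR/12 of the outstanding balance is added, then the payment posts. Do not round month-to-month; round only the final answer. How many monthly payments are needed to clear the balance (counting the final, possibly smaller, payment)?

9 payments

Monthly rate r = 20.8%/12 = 1.73333% = 0.0173333.
Recurrence: B ← B·(1+r) − £204.00.
Month 1: interest £28.48; balance after payment £1,467.46.
Month 2: interest £25.44; balance after payment £1,288.89.
Closed form: n = −ln(1 − rB₀/P)/ln(1+r) = −ln(0.8604)/ln(1.01733) ≈ 8.749, so the balance reaches zero during payment 9.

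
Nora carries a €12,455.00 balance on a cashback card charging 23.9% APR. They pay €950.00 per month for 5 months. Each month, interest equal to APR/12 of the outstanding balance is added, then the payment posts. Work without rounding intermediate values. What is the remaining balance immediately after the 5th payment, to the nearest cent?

Monthly rate r = 23.9%/12 = 1.99167% = 0.0199167.
Each month: B ← B·(1+r) − €950.00.
Month 1: interest €248.06; balance after payment €11,753.06.
Month 2: interest €234.08; balance after payment €11,037.14.
Month 3: interest €219.82; balance after payment €10,306.97.
Month 4: interest €205.28; balance after payment €9,562.25.
Month 5: interest €190.45; balance after payment €8,802.70.

€8,802.70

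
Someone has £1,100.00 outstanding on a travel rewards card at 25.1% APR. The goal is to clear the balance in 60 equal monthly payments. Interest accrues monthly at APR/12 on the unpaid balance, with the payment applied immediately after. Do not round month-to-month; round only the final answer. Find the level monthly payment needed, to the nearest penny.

Monthly rate r = 25.1%/12 = 2.09167% = 0.0209167.
Level-payment amortization: P = B₀·r / (1 − (1+r)^(−n)) = 1100.00·0.0209167 / (1 − 1.02092^(−60)).
Denominator 1 − (1+r)^(−60) = 0.711209854.
P = 23.0083 / 0.711209854 ≈ 32.35.

£32.35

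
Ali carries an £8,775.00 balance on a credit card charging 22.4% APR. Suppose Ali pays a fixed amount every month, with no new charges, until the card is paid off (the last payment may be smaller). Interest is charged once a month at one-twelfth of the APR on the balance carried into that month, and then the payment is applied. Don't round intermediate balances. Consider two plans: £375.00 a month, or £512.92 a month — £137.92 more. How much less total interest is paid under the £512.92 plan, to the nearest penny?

£971.17

Monthly rate r = 22.4%/12 = 1.86667% = 0.0186667.
At £375.00/mo: n = ⌈−ln(1 − rB₀/P)/ln(1+r)⌉ = 32 payments (last £16.13); total interest = total paid − £8,775.00 = £2,866.13.
At £512.92/mo: 21 payments (last £411.56); total interest £1,894.96.
Interest saved = £2,866.13 − £1,894.96 = £971.17.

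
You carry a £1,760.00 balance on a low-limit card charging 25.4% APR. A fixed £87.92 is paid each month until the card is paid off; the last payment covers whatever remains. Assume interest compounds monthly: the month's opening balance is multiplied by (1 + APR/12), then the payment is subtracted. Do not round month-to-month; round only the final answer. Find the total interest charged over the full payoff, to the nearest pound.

Monthly rate r = 25.4%/12 = 2.11667% = 0.0211667.
Payoff takes n = ⌈−ln(1 − rB₀/P)/ln(1+r)⌉ = ⌈26.314⌉ = 27 payments; the last is £27.77.
Total paid = 26·£87.92 + £27.77 = £2,313.69.
Total interest = total paid − principal = £2,313.69 − £1,760.00 = £553.69.

£554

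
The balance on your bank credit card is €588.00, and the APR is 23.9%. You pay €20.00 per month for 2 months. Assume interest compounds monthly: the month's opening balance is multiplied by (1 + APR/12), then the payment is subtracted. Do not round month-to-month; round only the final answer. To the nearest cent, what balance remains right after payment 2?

€571.26

Monthly rate r = 23.9%/12 = 1.99167% = 0.0199167.
Each month: B ← B·(1+r) − €20.00.
Month 1: interest €11.71; balance after payment €579.71.
Month 2: interest €11.55; balance after payment €571.26.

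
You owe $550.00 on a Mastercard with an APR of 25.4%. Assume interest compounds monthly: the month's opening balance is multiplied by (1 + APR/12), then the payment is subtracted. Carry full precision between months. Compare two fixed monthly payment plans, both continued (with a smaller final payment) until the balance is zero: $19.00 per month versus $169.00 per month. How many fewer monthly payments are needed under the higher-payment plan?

42 fewer payments

Monthly rate r = 25.4%/12 = 2.11667% = 0.0211667.
At $19.00/mo: n = ⌈−ln(1 − rB₀/P)/ln(1+r)⌉ = 46 payments (last $5.53); total interest = total paid − $550.00 = $310.53.
At $169.00/mo: 4 payments (last $69.30); total interest $26.30.
Payments saved = 46 − 4 = 42.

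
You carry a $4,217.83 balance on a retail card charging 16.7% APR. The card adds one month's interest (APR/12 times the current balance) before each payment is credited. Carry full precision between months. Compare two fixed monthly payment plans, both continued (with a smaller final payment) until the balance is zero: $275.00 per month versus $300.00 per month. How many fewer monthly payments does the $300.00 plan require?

Monthly rate r = 16.7%/12 = 1.39167% = 0.0139167.
At $275.00/mo: n = ⌈−ln(1 − rB₀/P)/ln(1+r)⌉ = 18 payments (last $102.80); total interest = total paid − $4,217.83 = $559.97.
At $300.00/mo: 16 payments (last $226.63); total interest $508.80.
Payments saved = 18 − 16 = 2.

2 fewer payments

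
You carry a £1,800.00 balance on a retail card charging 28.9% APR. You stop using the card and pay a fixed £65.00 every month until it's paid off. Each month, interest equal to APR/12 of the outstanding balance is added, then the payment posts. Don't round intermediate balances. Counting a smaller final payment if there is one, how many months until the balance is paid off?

47 months

Monthly rate r = 28.9%/12 = 2.40833% = 0.0240833.
Recurrence: B ← B·(1+r) − £65.00.
Month 1: interest £43.35; balance after payment £1,778.35.
Month 2: interest £42.83; balance after payment £1,756.18.
Closed form: n = −ln(1 − rB₀/P)/ln(1+r) = −ln(0.33308)/ln(1.02408) ≈ 46.197, so the balance reaches zero during payment 47.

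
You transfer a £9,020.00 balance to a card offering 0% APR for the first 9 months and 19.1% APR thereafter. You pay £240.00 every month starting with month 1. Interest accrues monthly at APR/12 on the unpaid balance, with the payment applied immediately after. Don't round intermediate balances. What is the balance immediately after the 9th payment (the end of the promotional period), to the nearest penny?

Promo months 1–9 at r₀ = 0%/12 = 0; months 10+ at r₁ = 19.1%/12 = 0.0159167.
After month 9 (no interest yet): B = £9,020.00 − 9·£240.00 = £6,860.00.

£6,860.00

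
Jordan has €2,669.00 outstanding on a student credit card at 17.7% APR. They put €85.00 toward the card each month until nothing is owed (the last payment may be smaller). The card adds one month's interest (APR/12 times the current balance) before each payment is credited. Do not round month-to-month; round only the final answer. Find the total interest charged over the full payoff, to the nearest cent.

Monthly rate r = 17.7%/12 = 1.475% = 0.01475.
Payoff takes n = ⌈−ln(1 − rB₀/P)/ln(1+r)⌉ = ⌈42.482⌉ = 43 payments; the last is €41.14.
Total paid = 42·€85.00 + €41.14 = €3,611.14.
Total interest = total paid − principal = €3,611.14 − €2,669.00 = €942.14.

€942.14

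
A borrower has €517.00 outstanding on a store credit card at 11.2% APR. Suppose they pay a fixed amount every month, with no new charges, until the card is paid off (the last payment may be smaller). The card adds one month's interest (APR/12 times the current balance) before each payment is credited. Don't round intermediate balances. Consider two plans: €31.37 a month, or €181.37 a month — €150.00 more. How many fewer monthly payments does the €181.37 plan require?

Monthly rate r = 11.2%/12 = 0.933333% = 0.00933333.
At €31.37/mo: n = ⌈−ln(1 − rB₀/P)/ln(1+r)⌉ = 18 payments (last €30.71); total interest = total paid − €517.00 = €47.00.
At €181.37/mo: 3 payments (last €163.78); total interest €9.52.
Payments saved = 18 − 3 = 15.

15 fewer payments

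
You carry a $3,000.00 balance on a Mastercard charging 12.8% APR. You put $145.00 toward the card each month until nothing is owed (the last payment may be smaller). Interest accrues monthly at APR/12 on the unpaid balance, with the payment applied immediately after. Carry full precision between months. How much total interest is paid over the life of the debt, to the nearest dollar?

$408

Monthly rate r = 12.8%/12 = 1.06667% = 0.0106667.
Payoff takes n = ⌈−ln(1 − rB₀/P)/ln(1+r)⌉ = ⌈23.501⌉ = 24 payments; the last is $72.78.
Total paid = 23·$145.00 + $72.78 = $3,407.78.
Total interest = total paid − principal = $3,407.78 − $3,000.00 = $407.78.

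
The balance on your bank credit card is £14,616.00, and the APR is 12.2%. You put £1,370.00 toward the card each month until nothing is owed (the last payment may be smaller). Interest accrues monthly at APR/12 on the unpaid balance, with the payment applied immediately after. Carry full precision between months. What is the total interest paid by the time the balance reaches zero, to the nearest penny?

Monthly rate r = 12.2%/12 = 1.01667% = 0.0101667.
Payoff takes n = ⌈−ln(1 − rB₀/P)/ln(1+r)⌉ = ⌈11.350⌉ = 12 payments; the last is £481.17.
Total paid = 11·£1,370.00 + £481.17 = £15,551.17.
Total interest = total paid − principal = £15,551.17 − £14,616.00 = £935.17.

£935.17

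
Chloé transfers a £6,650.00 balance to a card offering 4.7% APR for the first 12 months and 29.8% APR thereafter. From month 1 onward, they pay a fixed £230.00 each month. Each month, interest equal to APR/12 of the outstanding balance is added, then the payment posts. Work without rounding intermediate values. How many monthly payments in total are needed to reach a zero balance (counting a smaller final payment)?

Promo months 1–12 at r₀ = 4.7%/12 = 0.00391667; months 13+ at r₁ = 29.8%/12 = 0.0248333.
After month 12: iterate B ← B·(1+r₀) − £230.00 for 12 months → £4,149.13.
Then at r₁ with £230.00/mo: n₂ = −ln(1 − r₁·B/P)/ln(1+r₁) ≈ 24.22 → 25 more payments.

37 months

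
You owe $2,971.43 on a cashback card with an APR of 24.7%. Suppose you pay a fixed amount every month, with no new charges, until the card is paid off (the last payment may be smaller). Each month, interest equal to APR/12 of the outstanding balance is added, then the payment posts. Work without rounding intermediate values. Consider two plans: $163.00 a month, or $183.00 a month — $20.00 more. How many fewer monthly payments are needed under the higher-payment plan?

Monthly rate r = 24.7%/12 = 2.05833% = 0.0205833.
At $163.00/mo: n = ⌈−ln(1 − rB₀/P)/ln(1+r)⌉ = 24 payments (last $14.18); total interest = total paid − $2,971.43 = $791.75.
At $183.00/mo: 20 payments (last $176.83); total interest $682.40.
Payments saved = 24 − 20 = 4.

4 fewer payments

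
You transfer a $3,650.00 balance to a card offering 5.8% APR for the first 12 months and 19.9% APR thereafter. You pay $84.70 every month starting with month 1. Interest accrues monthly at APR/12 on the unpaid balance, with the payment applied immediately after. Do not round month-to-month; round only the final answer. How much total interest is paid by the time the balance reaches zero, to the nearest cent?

Promo months 1–12 at r₀ = 5.8%/12 = 0.00483333; months 13+ at r₁ = 19.9%/12 = 0.0165833.
After month 12: iterate B ← B·(1+r₀) − $84.70 for 12 months → $2,823.56.
Then at r₁ with $84.70/mo: n₂ = −ln(1 − r₁·B/P)/ln(1+r₁) ≈ 48.93 → 49 more payments.
Total paid = 60·$84.70 + $78.97 = $5,160.97; interest = $5,160.97 − $3,650.00 = $1,510.97.

$1,510.97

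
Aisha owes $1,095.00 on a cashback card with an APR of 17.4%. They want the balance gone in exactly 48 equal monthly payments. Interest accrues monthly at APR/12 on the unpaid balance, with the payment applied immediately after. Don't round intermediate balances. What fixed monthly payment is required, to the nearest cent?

Monthly rate r = 17.4%/12 = 1.45% = 0.0145.
Level-payment amortization: P = B₀·r / (1 − (1+r)^(−n)) = 1095.00·0.0145 / (1 − 1.0145^(−48)).
Denominator 1 − (1+r)^(−48) = 0.498926386.
P = 15.8775 / 0.498926386 ≈ 31.82.

$31.82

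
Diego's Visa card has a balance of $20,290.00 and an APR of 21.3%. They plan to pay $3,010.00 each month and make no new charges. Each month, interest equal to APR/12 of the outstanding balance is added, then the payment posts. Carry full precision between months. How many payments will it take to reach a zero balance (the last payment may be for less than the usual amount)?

8 months

Monthly rate r = 21.3%/12 = 1.775% = 0.01775.
Recurrence: B ← B·(1+r) − $3,010.00.
Month 1: interest $360.15; balance after payment $17,640.15.
Month 2: interest $313.11; balance after payment $14,943.26.
Closed form: n = −ln(1 − rB₀/P)/ln(1+r) = −ln(0.88035)/ln(1.01775) ≈ 7.243, so the balance reaches zero during payment 8.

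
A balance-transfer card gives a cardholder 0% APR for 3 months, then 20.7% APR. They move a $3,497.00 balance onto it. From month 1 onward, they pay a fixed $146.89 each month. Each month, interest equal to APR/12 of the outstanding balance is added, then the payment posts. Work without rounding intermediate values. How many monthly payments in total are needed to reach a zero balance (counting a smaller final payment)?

29 months

Promo months 1–3 at r₀ = 0%/12 = 0; months 4+ at r₁ = 20.7%/12 = 0.01725.
After month 3 (no interest yet): B = $3,497.00 − 3·$146.89 = $3,056.33.
Then at r₁ with $146.89/mo: n₂ = −ln(1 − r₁·B/P)/ln(1+r₁) ≈ 26.00 → 26 more payments.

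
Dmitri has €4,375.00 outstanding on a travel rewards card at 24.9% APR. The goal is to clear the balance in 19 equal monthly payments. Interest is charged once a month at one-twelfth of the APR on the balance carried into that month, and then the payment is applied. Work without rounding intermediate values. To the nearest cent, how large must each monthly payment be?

Monthly rate r = 24.9%/12 = 2.075% = 0.02075.
Level-payment amortization: P = B₀·r / (1 − (1+r)^(−n)) = 4375.00·0.02075 / (1 − 1.02075^(−19)).
Denominator 1 − (1+r)^(−19) = 0.32308893.
P = 90.7812 / 0.32308893 ≈ 280.98.

€280.98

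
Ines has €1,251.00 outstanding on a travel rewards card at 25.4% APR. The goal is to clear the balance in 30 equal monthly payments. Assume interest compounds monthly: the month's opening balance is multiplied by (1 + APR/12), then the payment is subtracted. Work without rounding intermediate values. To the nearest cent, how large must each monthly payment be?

Monthly rate r = 25.4%/12 = 2.11667% = 0.0211667.
Level-payment amortization: P = B₀·r / (1 − (1+r)^(−n)) = 1251.00·0.0211667 / (1 − 1.02117^(−30)).
Denominator 1 − (1+r)^(−30) = 0.466540932.
P = 26.4795 / 0.466540932 ≈ 56.76.

€56.76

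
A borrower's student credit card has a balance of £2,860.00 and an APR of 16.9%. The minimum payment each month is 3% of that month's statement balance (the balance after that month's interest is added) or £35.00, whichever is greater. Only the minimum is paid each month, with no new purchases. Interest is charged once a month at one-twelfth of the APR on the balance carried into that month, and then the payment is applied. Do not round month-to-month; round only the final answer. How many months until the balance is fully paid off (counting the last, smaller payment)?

100 months

Monthly rate r = 16.9%/12 = 1.40833% = 0.0140833.
While 3% of the post-interest balance exceeds £35.00, each month B ← (B·(1+r))·(1 − 0.03), i.e. B shrinks by the factor (1+r)·0.97 = 0.98366.
This holds for months 1–56. Entering month 57 the balance is £1,136.86; 3% of the post-interest balance is now below £35.00, so the flat £35.00 minimum applies from here.
From month 57 a fixed £35.00 at rate r clears £1,136.86 in 44 more payments. Total: 56 + 44 = 100 months.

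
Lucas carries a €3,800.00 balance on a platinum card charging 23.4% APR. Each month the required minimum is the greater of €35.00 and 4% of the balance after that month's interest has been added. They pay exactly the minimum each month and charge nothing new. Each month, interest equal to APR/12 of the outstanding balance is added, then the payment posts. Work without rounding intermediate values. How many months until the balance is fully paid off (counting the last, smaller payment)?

103 months

Monthly rate r = 23.4%/12 = 1.95% = 0.0195.
While 4% of the post-interest balance exceeds €35.00, each month B ← (B·(1+r))·(1 − 0.04), i.e. B shrinks by the factor (1+r)·0.96 = 0.97872.
This holds for months 1–70. Entering month 71 the balance is €843.09; 4% of the post-interest balance is now below €35.00, so the flat €35.00 minimum applies from here.
From month 71 a fixed €35.00 at rate r clears €843.09 in 33 more payments. Total: 70 + 33 = 103 months.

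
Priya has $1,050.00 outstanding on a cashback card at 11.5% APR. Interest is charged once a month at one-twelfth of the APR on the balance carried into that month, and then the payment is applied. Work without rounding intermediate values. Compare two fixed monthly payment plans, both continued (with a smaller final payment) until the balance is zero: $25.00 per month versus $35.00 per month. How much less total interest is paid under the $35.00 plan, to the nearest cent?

Monthly rate r = 11.5%/12 = 0.958333% = 0.00958333.
At $25.00/mo: n = ⌈−ln(1 − rB₀/P)/ln(1+r)⌉ = 54 payments (last $24.91); total interest = total paid − $1,050.00 = $299.91.
At $35.00/mo: 36 payments (last $18.96); total interest $193.96.
Interest saved = $299.91 − $193.96 = $105.95.

$105.95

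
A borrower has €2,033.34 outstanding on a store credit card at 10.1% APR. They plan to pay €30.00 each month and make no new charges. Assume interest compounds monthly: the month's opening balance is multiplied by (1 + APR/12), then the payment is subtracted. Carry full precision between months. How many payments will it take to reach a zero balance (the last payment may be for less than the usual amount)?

Monthly rate r = 10.1%/12 = 0.841667% = 0.00841667.
Recurrence: B ← B·(1+r) − €30.00.
Month 1: interest €17.11; balance after payment €2,020.45.
Month 2: interest €17.01; balance after payment €2,007.46.
Closed form: n = −ln(1 − rB₀/P)/ln(1+r) = −ln(0.42954)/ln(1.00842) ≈ 100.824, so the balance reaches zero during payment 101.

101 payments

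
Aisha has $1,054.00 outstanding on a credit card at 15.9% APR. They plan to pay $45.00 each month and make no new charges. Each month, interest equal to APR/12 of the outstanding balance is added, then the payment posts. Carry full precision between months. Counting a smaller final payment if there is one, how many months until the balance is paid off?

29 months

Monthly rate r = 15.9%/12 = 1.325% = 0.01325.
Recurrence: B ← B·(1+r) − $45.00.
Month 1: interest $13.97; balance after payment $1,022.97.
Month 2: interest $13.55; balance after payment $991.52.
Closed form: n = −ln(1 − rB₀/P)/ln(1+r) = −ln(0.68966)/ln(1.01325) ≈ 28.228, so the balance reaches zero during payment 29.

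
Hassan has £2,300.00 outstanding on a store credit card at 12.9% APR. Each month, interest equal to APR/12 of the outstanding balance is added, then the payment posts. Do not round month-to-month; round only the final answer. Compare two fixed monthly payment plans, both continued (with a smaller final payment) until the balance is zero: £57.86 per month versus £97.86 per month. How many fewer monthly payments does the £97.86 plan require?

Monthly rate r = 12.9%/12 = 1.075% = 0.01075.
At £57.86/mo: n = ⌈−ln(1 − rB₀/P)/ln(1+r)⌉ = 53 payments (last £7.72); total interest = total paid − £2,300.00 = £716.44.
At £97.86/mo: 28 payments (last £23.25); total interest £365.47.
Payments saved = 53 − 28 = 25.

25 fewer payments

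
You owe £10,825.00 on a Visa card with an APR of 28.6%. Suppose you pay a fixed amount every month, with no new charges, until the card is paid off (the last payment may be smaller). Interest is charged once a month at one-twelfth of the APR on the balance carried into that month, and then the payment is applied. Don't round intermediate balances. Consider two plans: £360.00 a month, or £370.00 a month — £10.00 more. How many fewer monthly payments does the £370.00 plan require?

Monthly rate r = 28.6%/12 = 2.38333% = 0.0238333.
At £360.00/mo: n = ⌈−ln(1 − rB₀/P)/ln(1+r)⌉ = 54 payments (last £195.80); total interest = total paid − £10,825.00 = £8,450.80.
At £370.00/mo: 51 payments (last £272.29); total interest £7,947.29.
Payments saved = 54 − 51 = 3.

3 fewer payments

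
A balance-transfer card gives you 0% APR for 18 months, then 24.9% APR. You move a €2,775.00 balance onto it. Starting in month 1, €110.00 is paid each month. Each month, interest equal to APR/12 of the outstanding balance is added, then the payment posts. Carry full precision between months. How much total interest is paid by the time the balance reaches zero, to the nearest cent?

Promo months 1–18 at r₀ = 0%/12 = 0; months 19+ at r₁ = 24.9%/12 = 0.02075.
After month 18 (no interest yet): B = €2,775.00 − 18·€110.00 = €795.00.
Then at r₁ with €110.00/mo: n₂ = −ln(1 − r₁·B/P)/ln(1+r₁) ≈ 7.91 → 8 more payments.
Total paid = 25·€110.00 + €100.33 = €2,850.33; interest = €2,850.33 − €2,775.00 = €75.33.

€75.33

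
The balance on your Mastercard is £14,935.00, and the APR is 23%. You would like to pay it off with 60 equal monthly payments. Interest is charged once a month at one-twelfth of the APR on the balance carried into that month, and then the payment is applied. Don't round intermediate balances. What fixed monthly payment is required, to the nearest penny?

Monthly rate r = 23%/12 = 1.91667% = 0.0191667.
Level-payment amortization: P = B₀·r / (1 − (1+r)^(−n)) = 14935.00·0.0191667 / (1 − 1.01917^(−60)).
Denominator 1 − (1+r)^(−60) = 0.679898772.
P = 286.254 / 0.679898772 ≈ 421.02.

£421.02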